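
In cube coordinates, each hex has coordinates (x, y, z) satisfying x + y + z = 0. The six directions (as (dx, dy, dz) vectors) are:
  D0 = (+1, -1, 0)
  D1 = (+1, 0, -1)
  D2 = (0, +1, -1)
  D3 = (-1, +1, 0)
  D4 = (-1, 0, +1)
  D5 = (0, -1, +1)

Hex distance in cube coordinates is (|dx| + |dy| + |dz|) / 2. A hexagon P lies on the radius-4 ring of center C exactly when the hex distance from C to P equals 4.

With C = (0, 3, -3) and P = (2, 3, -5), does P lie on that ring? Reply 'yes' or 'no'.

|px - cx| = |2 - 0| = 2
|py - cy| = |3 - 3| = 0
|pz - cz| = |-5 - (-3)| = 2
distance = (2+0+2)/2 = 4/2 = 2
radius = 4; distance != radius -> no

Answer: no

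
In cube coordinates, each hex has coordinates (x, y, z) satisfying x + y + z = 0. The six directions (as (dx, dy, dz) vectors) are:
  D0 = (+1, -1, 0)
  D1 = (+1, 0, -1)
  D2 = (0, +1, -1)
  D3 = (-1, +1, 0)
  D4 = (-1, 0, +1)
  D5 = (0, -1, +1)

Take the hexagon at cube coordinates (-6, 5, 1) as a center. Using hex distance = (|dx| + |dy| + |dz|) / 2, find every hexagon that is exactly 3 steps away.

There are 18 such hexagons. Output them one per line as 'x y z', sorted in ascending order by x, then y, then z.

Answer: -9 5 4
-9 6 3
-9 7 2
-9 8 1
-8 4 4
-8 8 0
-7 3 4
-7 8 -1
-6 2 4
-6 8 -2
-5 2 3
-5 7 -2
-4 2 2
-4 6 -2
-3 2 1
-3 3 0
-3 4 -1
-3 5 -2

Derivation:
Walk ring at distance 3 from (-6, 5, 1):
Start at center + D4*3 = (-9, 5, 4)
  hex 0: (-9, 5, 4)
  hex 1: (-8, 4, 4)
  hex 2: (-7, 3, 4)
  hex 3: (-6, 2, 4)
  hex 4: (-5, 2, 3)
  hex 5: (-4, 2, 2)
  hex 6: (-3, 2, 1)
  hex 7: (-3, 3, 0)
  hex 8: (-3, 4, -1)
  hex 9: (-3, 5, -2)
  hex 10: (-4, 6, -2)
  hex 11: (-5, 7, -2)
  hex 12: (-6, 8, -2)
  hex 13: (-7, 8, -1)
  hex 14: (-8, 8, 0)
  hex 15: (-9, 8, 1)
  hex 16: (-9, 7, 2)
  hex 17: (-9, 6, 3)
Sorted: 18 hexes.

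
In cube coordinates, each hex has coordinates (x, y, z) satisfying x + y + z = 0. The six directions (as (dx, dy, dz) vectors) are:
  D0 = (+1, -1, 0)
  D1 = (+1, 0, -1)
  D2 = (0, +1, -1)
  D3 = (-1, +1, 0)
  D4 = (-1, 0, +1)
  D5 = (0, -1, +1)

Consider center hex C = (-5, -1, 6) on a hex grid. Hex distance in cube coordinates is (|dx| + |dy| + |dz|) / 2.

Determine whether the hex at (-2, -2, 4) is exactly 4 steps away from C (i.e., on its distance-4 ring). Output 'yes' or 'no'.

|px - cx| = |-2 - (-5)| = 3
|py - cy| = |-2 - (-1)| = 1
|pz - cz| = |4 - 6| = 2
distance = (3+1+2)/2 = 6/2 = 3
radius = 4; distance != radius -> no

Answer: no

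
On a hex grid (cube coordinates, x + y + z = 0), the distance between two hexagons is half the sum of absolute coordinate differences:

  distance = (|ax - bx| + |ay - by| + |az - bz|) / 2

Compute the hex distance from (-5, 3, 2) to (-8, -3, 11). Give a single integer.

|ax - bx| = |-5 - (-8)| = 3
|ay - by| = |3 - (-3)| = 6
|az - bz| = |2 - 11| = 9
distance = (3 + 6 + 9) / 2 = 18 / 2 = 9

Answer: 9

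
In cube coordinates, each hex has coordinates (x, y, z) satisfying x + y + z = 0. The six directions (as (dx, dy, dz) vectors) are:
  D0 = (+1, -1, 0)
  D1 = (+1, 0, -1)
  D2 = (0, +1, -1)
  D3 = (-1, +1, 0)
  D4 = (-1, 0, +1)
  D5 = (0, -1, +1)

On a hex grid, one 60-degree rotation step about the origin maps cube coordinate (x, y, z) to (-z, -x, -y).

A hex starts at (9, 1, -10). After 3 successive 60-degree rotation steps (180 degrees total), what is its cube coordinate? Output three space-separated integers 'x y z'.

Answer: -9 -1 10

Derivation:
Start: (9, 1, -10)
Step 1: (9, 1, -10) -> (-(-10), -(9), -(1)) = (10, -9, -1)
Step 2: (10, -9, -1) -> (-(-1), -(10), -(-9)) = (1, -10, 9)
Step 3: (1, -10, 9) -> (-(9), -(1), -(-10)) = (-9, -1, 10)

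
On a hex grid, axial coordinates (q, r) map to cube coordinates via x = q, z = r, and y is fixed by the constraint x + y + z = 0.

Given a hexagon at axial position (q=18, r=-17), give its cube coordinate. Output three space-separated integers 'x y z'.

Answer: 18 -1 -17

Derivation:
x = q = 18
z = r = -17
y = -x - z = -(18) - (-17) = -1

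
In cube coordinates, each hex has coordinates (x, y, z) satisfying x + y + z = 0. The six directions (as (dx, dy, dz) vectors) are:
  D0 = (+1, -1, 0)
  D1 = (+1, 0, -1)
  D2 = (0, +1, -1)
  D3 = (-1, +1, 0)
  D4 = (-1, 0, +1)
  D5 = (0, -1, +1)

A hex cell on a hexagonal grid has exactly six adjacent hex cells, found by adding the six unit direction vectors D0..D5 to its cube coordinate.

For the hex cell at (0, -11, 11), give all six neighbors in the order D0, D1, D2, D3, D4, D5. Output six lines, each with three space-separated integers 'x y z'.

Center: (0, -11, 11). Add each direction:
  D0: (0, -11, 11) + (1, -1, 0) = (1, -12, 11)
  D1: (0, -11, 11) + (1, 0, -1) = (1, -11, 10)
  D2: (0, -11, 11) + (0, 1, -1) = (0, -10, 10)
  D3: (0, -11, 11) + (-1, 1, 0) = (-1, -10, 11)
  D4: (0, -11, 11) + (-1, 0, 1) = (-1, -11, 12)
  D5: (0, -11, 11) + (0, -1, 1) = (0, -12, 12)

Answer: 1 -12 11
1 -11 10
0 -10 10
-1 -10 11
-1 -11 12
0 -12 12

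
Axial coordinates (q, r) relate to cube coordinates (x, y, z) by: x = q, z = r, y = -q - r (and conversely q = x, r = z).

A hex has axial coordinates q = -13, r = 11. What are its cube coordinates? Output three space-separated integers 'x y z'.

Answer: -13 2 11

Derivation:
x = q = -13
z = r = 11
y = -x - z = -(-13) - (11) = 2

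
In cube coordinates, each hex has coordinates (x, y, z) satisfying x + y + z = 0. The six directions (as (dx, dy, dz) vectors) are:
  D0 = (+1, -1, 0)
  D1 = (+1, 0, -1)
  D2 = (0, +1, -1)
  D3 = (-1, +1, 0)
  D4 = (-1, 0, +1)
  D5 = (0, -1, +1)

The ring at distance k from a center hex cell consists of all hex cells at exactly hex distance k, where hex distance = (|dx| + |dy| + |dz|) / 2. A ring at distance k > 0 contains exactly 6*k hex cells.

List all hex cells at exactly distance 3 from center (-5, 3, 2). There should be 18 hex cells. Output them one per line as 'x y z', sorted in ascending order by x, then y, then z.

Answer: -8 3 5
-8 4 4
-8 5 3
-8 6 2
-7 2 5
-7 6 1
-6 1 5
-6 6 0
-5 0 5
-5 6 -1
-4 0 4
-4 5 -1
-3 0 3
-3 4 -1
-2 0 2
-2 1 1
-2 2 0
-2 3 -1

Derivation:
Walk ring at distance 3 from (-5, 3, 2):
Start at center + D4*3 = (-8, 3, 5)
  hex 0: (-8, 3, 5)
  hex 1: (-7, 2, 5)
  hex 2: (-6, 1, 5)
  hex 3: (-5, 0, 5)
  hex 4: (-4, 0, 4)
  hex 5: (-3, 0, 3)
  hex 6: (-2, 0, 2)
  hex 7: (-2, 1, 1)
  hex 8: (-2, 2, 0)
  hex 9: (-2, 3, -1)
  hex 10: (-3, 4, -1)
  hex 11: (-4, 5, -1)
  hex 12: (-5, 6, -1)
  hex 13: (-6, 6, 0)
  hex 14: (-7, 6, 1)
  hex 15: (-8, 6, 2)
  hex 16: (-8, 5, 3)
  hex 17: (-8, 4, 4)
Sorted: 18 hexes.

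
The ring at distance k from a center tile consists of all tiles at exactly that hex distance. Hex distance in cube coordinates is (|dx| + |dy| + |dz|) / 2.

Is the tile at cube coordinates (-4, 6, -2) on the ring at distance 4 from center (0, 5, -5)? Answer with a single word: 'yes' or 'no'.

Answer: yes

Derivation:
|px - cx| = |-4 - 0| = 4
|py - cy| = |6 - 5| = 1
|pz - cz| = |-2 - (-5)| = 3
distance = (4+1+3)/2 = 8/2 = 4
radius = 4; distance == radius -> yes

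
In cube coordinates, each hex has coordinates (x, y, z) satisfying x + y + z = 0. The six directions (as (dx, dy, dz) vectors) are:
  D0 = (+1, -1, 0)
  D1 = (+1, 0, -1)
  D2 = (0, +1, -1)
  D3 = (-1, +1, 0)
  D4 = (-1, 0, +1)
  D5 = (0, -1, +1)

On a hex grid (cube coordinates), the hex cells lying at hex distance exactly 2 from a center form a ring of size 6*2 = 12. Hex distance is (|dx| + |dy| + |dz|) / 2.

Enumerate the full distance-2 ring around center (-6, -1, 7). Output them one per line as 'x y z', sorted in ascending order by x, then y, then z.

Walk ring at distance 2 from (-6, -1, 7):
Start at center + D4*2 = (-8, -1, 9)
  hex 0: (-8, -1, 9)
  hex 1: (-7, -2, 9)
  hex 2: (-6, -3, 9)
  hex 3: (-5, -3, 8)
  hex 4: (-4, -3, 7)
  hex 5: (-4, -2, 6)
  hex 6: (-4, -1, 5)
  hex 7: (-5, 0, 5)
  hex 8: (-6, 1, 5)
  hex 9: (-7, 1, 6)
  hex 10: (-8, 1, 7)
  hex 11: (-8, 0, 8)
Sorted: 12 hexes.

Answer: -8 -1 9
-8 0 8
-8 1 7
-7 -2 9
-7 1 6
-6 -3 9
-6 1 5
-5 -3 8
-5 0 5
-4 -3 7
-4 -2 6
-4 -1 5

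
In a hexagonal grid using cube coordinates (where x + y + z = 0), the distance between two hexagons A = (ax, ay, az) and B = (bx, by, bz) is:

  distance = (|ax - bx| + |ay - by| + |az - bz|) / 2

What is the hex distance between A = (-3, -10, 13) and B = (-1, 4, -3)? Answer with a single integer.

Answer: 16

Derivation:
|ax - bx| = |-3 - (-1)| = 2
|ay - by| = |-10 - 4| = 14
|az - bz| = |13 - (-3)| = 16
distance = (2 + 14 + 16) / 2 = 32 / 2 = 16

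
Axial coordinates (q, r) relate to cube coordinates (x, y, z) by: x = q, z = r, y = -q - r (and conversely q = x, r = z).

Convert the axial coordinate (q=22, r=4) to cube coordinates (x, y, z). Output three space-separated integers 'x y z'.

x = q = 22
z = r = 4
y = -x - z = -(22) - (4) = -26

Answer: 22 -26 4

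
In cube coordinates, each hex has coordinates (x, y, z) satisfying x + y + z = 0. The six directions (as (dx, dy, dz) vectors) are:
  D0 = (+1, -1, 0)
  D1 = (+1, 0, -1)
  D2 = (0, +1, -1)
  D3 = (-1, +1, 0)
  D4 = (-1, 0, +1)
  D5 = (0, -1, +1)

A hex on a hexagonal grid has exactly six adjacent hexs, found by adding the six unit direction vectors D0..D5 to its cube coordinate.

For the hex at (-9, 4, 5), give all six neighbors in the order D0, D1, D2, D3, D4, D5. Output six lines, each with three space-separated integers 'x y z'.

Answer: -8 3 5
-8 4 4
-9 5 4
-10 5 5
-10 4 6
-9 3 6

Derivation:
Center: (-9, 4, 5). Add each direction:
  D0: (-9, 4, 5) + (1, -1, 0) = (-8, 3, 5)
  D1: (-9, 4, 5) + (1, 0, -1) = (-8, 4, 4)
  D2: (-9, 4, 5) + (0, 1, -1) = (-9, 5, 4)
  D3: (-9, 4, 5) + (-1, 1, 0) = (-10, 5, 5)
  D4: (-9, 4, 5) + (-1, 0, 1) = (-10, 4, 6)
  D5: (-9, 4, 5) + (0, -1, 1) = (-9, 3, 6)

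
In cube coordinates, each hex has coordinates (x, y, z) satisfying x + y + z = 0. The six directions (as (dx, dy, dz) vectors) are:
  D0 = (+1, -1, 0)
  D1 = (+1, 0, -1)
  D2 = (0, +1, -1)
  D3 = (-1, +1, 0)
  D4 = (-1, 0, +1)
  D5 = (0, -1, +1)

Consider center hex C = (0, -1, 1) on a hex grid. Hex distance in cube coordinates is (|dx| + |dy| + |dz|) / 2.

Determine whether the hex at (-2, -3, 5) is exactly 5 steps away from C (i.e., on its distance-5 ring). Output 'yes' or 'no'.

Answer: no

Derivation:
|px - cx| = |-2 - 0| = 2
|py - cy| = |-3 - (-1)| = 2
|pz - cz| = |5 - 1| = 4
distance = (2+2+4)/2 = 8/2 = 4
radius = 5; distance != radius -> no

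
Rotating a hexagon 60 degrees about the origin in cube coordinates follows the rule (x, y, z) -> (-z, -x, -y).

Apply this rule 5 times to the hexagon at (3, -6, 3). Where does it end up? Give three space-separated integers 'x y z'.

Start: (3, -6, 3)
Step 1: (3, -6, 3) -> (-(3), -(3), -(-6)) = (-3, -3, 6)
Step 2: (-3, -3, 6) -> (-(6), -(-3), -(-3)) = (-6, 3, 3)
Step 3: (-6, 3, 3) -> (-(3), -(-6), -(3)) = (-3, 6, -3)
Step 4: (-3, 6, -3) -> (-(-3), -(-3), -(6)) = (3, 3, -6)
Step 5: (3, 3, -6) -> (-(-6), -(3), -(3)) = (6, -3, -3)

Answer: 6 -3 -3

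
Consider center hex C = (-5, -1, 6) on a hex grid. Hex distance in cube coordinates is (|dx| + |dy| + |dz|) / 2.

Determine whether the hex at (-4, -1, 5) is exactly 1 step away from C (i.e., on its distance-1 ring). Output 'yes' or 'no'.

|px - cx| = |-4 - (-5)| = 1
|py - cy| = |-1 - (-1)| = 0
|pz - cz| = |5 - 6| = 1
distance = (1+0+1)/2 = 2/2 = 1
radius = 1; distance == radius -> yes

Answer: yes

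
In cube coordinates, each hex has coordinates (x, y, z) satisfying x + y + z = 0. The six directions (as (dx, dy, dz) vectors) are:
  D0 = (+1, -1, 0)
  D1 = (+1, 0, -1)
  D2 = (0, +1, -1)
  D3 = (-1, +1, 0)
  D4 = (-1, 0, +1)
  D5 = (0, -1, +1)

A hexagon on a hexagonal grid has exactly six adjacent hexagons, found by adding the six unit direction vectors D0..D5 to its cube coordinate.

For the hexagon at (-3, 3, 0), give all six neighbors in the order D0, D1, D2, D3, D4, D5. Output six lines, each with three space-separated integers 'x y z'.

Answer: -2 2 0
-2 3 -1
-3 4 -1
-4 4 0
-4 3 1
-3 2 1

Derivation:
Center: (-3, 3, 0). Add each direction:
  D0: (-3, 3, 0) + (1, -1, 0) = (-2, 2, 0)
  D1: (-3, 3, 0) + (1, 0, -1) = (-2, 3, -1)
  D2: (-3, 3, 0) + (0, 1, -1) = (-3, 4, -1)
  D3: (-3, 3, 0) + (-1, 1, 0) = (-4, 4, 0)
  D4: (-3, 3, 0) + (-1, 0, 1) = (-4, 3, 1)
  D5: (-3, 3, 0) + (0, -1, 1) = (-3, 2, 1)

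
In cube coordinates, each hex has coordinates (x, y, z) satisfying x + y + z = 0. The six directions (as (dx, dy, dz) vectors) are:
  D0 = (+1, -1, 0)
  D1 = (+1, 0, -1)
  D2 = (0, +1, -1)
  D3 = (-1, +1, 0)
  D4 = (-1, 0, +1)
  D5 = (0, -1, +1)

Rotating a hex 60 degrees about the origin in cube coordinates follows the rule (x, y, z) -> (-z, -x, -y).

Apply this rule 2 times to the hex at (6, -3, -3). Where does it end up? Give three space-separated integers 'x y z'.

Answer: -3 -3 6

Derivation:
Start: (6, -3, -3)
Step 1: (6, -3, -3) -> (-(-3), -(6), -(-3)) = (3, -6, 3)
Step 2: (3, -6, 3) -> (-(3), -(3), -(-6)) = (-3, -3, 6)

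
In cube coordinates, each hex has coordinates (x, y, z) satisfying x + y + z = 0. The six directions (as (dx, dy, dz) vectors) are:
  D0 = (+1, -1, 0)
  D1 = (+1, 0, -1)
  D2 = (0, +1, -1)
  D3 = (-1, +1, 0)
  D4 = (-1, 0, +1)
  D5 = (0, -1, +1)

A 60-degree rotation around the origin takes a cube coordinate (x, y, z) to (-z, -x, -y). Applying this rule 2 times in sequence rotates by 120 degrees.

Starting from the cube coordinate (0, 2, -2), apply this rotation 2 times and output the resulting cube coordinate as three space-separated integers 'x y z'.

Answer: 2 -2 0

Derivation:
Start: (0, 2, -2)
Step 1: (0, 2, -2) -> (-(-2), -(0), -(2)) = (2, 0, -2)
Step 2: (2, 0, -2) -> (-(-2), -(2), -(0)) = (2, -2, 0)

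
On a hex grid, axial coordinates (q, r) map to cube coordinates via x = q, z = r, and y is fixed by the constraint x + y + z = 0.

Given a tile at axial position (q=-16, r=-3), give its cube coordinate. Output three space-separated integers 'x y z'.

x = q = -16
z = r = -3
y = -x - z = -(-16) - (-3) = 19

Answer: -16 19 -3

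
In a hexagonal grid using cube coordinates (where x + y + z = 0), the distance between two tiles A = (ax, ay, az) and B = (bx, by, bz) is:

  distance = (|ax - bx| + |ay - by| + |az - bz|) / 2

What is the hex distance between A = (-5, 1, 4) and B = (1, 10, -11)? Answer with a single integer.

|ax - bx| = |-5 - 1| = 6
|ay - by| = |1 - 10| = 9
|az - bz| = |4 - (-11)| = 15
distance = (6 + 9 + 15) / 2 = 30 / 2 = 15

Answer: 15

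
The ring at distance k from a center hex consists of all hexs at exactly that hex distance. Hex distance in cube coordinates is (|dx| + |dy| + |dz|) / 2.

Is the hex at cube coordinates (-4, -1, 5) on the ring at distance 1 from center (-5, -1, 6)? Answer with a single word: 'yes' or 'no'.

Answer: yes

Derivation:
|px - cx| = |-4 - (-5)| = 1
|py - cy| = |-1 - (-1)| = 0
|pz - cz| = |5 - 6| = 1
distance = (1+0+1)/2 = 2/2 = 1
radius = 1; distance == radius -> yes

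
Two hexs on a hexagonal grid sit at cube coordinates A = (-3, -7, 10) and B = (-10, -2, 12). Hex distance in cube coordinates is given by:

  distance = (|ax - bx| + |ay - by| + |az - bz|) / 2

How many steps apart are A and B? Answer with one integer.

Answer: 7

Derivation:
|ax - bx| = |-3 - (-10)| = 7
|ay - by| = |-7 - (-2)| = 5
|az - bz| = |10 - 12| = 2
distance = (7 + 5 + 2) / 2 = 14 / 2 = 7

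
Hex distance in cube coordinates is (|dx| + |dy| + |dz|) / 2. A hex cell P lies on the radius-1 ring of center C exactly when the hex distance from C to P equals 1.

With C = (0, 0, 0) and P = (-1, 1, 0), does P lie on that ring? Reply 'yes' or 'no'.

|px - cx| = |-1 - 0| = 1
|py - cy| = |1 - 0| = 1
|pz - cz| = |0 - 0| = 0
distance = (1+1+0)/2 = 2/2 = 1
radius = 1; distance == radius -> yes

Answer: yes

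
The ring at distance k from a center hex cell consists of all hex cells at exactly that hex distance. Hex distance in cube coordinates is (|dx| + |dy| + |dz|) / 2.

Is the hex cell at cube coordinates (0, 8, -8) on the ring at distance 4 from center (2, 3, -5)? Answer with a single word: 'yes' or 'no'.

|px - cx| = |0 - 2| = 2
|py - cy| = |8 - 3| = 5
|pz - cz| = |-8 - (-5)| = 3
distance = (2+5+3)/2 = 10/2 = 5
radius = 4; distance != radius -> no

Answer: no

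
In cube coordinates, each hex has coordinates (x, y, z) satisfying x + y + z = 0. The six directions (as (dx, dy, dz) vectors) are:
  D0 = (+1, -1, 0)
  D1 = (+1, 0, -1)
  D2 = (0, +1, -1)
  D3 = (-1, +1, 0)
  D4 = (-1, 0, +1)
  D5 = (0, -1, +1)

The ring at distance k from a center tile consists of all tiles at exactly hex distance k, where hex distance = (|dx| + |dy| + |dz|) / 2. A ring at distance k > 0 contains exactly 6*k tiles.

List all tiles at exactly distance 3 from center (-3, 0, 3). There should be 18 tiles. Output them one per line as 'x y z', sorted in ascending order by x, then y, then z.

Walk ring at distance 3 from (-3, 0, 3):
Start at center + D4*3 = (-6, 0, 6)
  hex 0: (-6, 0, 6)
  hex 1: (-5, -1, 6)
  hex 2: (-4, -2, 6)
  hex 3: (-3, -3, 6)
  hex 4: (-2, -3, 5)
  hex 5: (-1, -3, 4)
  hex 6: (0, -3, 3)
  hex 7: (0, -2, 2)
  hex 8: (0, -1, 1)
  hex 9: (0, 0, 0)
  hex 10: (-1, 1, 0)
  hex 11: (-2, 2, 0)
  hex 12: (-3, 3, 0)
  hex 13: (-4, 3, 1)
  hex 14: (-5, 3, 2)
  hex 15: (-6, 3, 3)
  hex 16: (-6, 2, 4)
  hex 17: (-6, 1, 5)
Sorted: 18 hexes.

Answer: -6 0 6
-6 1 5
-6 2 4
-6 3 3
-5 -1 6
-5 3 2
-4 -2 6
-4 3 1
-3 -3 6
-3 3 0
-2 -3 5
-2 2 0
-1 -3 4
-1 1 0
0 -3 3
0 -2 2
0 -1 1
0 0 0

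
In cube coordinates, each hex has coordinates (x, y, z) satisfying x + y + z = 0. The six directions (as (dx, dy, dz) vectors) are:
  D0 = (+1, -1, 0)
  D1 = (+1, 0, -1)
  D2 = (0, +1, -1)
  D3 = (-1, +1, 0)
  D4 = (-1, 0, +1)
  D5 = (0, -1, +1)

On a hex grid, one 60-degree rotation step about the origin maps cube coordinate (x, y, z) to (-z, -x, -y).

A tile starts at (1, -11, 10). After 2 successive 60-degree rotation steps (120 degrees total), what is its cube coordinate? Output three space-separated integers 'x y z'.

Answer: -11 10 1

Derivation:
Start: (1, -11, 10)
Step 1: (1, -11, 10) -> (-(10), -(1), -(-11)) = (-10, -1, 11)
Step 2: (-10, -1, 11) -> (-(11), -(-10), -(-1)) = (-11, 10, 1)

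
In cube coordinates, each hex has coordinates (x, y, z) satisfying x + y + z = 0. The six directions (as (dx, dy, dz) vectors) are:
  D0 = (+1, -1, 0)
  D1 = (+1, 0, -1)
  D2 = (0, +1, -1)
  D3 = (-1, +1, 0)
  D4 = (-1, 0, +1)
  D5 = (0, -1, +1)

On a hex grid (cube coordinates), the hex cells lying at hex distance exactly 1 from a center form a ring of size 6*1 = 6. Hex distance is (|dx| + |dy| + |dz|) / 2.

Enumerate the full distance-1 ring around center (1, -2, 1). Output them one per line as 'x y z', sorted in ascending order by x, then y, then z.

Walk ring at distance 1 from (1, -2, 1):
Start at center + D4*1 = (0, -2, 2)
  hex 0: (0, -2, 2)
  hex 1: (1, -3, 2)
  hex 2: (2, -3, 1)
  hex 3: (2, -2, 0)
  hex 4: (1, -1, 0)
  hex 5: (0, -1, 1)
Sorted: 6 hexes.

Answer: 0 -2 2
0 -1 1
1 -3 2
1 -1 0
2 -3 1
2 -2 0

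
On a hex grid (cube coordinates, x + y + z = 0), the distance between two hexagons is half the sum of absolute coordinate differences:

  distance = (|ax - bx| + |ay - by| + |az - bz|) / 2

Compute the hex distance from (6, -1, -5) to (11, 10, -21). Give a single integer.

Answer: 16

Derivation:
|ax - bx| = |6 - 11| = 5
|ay - by| = |-1 - 10| = 11
|az - bz| = |-5 - (-21)| = 16
distance = (5 + 11 + 16) / 2 = 32 / 2 = 16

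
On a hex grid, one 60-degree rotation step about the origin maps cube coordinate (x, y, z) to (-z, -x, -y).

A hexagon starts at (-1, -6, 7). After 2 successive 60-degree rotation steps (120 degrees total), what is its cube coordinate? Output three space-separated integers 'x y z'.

Answer: -6 7 -1

Derivation:
Start: (-1, -6, 7)
Step 1: (-1, -6, 7) -> (-(7), -(-1), -(-6)) = (-7, 1, 6)
Step 2: (-7, 1, 6) -> (-(6), -(-7), -(1)) = (-6, 7, -1)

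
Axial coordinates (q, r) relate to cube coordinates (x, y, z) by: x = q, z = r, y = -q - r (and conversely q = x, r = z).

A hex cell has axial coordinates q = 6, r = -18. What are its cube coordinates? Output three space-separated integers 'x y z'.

Answer: 6 12 -18

Derivation:
x = q = 6
z = r = -18
y = -x - z = -(6) - (-18) = 12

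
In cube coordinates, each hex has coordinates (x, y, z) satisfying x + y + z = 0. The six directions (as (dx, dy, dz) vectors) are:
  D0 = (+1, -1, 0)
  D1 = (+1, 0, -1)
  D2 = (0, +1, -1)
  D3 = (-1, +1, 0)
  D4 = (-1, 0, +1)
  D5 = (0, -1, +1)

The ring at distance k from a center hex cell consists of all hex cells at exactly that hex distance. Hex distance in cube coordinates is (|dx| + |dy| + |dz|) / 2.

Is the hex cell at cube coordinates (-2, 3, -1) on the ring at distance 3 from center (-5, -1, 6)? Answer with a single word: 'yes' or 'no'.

|px - cx| = |-2 - (-5)| = 3
|py - cy| = |3 - (-1)| = 4
|pz - cz| = |-1 - 6| = 7
distance = (3+4+7)/2 = 14/2 = 7
radius = 3; distance != radius -> no

Answer: no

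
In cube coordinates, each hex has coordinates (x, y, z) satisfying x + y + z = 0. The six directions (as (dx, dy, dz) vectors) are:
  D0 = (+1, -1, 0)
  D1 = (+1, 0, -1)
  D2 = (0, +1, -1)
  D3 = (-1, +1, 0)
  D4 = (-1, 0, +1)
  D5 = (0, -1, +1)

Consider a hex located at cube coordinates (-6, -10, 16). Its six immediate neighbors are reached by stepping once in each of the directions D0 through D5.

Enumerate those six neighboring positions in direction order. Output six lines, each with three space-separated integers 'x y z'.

Center: (-6, -10, 16). Add each direction:
  D0: (-6, -10, 16) + (1, -1, 0) = (-5, -11, 16)
  D1: (-6, -10, 16) + (1, 0, -1) = (-5, -10, 15)
  D2: (-6, -10, 16) + (0, 1, -1) = (-6, -9, 15)
  D3: (-6, -10, 16) + (-1, 1, 0) = (-7, -9, 16)
  D4: (-6, -10, 16) + (-1, 0, 1) = (-7, -10, 17)
  D5: (-6, -10, 16) + (0, -1, 1) = (-6, -11, 17)

Answer: -5 -11 16
-5 -10 15
-6 -9 15
-7 -9 16
-7 -10 17
-6 -11 17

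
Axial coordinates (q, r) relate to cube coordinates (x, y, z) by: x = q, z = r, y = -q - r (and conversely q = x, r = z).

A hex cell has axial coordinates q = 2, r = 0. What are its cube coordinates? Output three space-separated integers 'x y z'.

Answer: 2 -2 0

Derivation:
x = q = 2
z = r = 0
y = -x - z = -(2) - (0) = -2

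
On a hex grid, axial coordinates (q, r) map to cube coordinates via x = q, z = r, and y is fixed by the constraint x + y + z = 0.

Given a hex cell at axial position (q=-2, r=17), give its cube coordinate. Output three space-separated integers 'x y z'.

x = q = -2
z = r = 17
y = -x - z = -(-2) - (17) = -15

Answer: -2 -15 17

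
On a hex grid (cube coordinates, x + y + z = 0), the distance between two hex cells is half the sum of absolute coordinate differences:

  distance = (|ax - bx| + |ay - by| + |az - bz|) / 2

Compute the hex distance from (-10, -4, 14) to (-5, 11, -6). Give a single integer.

Answer: 20

Derivation:
|ax - bx| = |-10 - (-5)| = 5
|ay - by| = |-4 - 11| = 15
|az - bz| = |14 - (-6)| = 20
distance = (5 + 15 + 20) / 2 = 40 / 2 = 20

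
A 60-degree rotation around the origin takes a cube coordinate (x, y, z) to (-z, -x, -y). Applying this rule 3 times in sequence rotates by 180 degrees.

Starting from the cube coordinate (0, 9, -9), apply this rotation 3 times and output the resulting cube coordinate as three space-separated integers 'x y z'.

Start: (0, 9, -9)
Step 1: (0, 9, -9) -> (-(-9), -(0), -(9)) = (9, 0, -9)
Step 2: (9, 0, -9) -> (-(-9), -(9), -(0)) = (9, -9, 0)
Step 3: (9, -9, 0) -> (-(0), -(9), -(-9)) = (0, -9, 9)

Answer: 0 -9 9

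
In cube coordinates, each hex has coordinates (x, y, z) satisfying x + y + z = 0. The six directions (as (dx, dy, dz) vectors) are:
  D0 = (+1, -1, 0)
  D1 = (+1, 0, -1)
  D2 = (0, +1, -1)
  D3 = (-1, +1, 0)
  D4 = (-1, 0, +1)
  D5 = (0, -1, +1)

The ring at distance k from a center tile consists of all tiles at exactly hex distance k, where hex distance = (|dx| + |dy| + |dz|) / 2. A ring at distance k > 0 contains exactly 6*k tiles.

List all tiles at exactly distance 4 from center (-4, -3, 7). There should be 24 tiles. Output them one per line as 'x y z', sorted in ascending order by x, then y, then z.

Answer: -8 -3 11
-8 -2 10
-8 -1 9
-8 0 8
-8 1 7
-7 -4 11
-7 1 6
-6 -5 11
-6 1 5
-5 -6 11
-5 1 4
-4 -7 11
-4 1 3
-3 -7 10
-3 0 3
-2 -7 9
-2 -1 3
-1 -7 8
-1 -2 3
0 -7 7
0 -6 6
0 -5 5
0 -4 4
0 -3 3

Derivation:
Walk ring at distance 4 from (-4, -3, 7):
Start at center + D4*4 = (-8, -3, 11)
  hex 0: (-8, -3, 11)
  hex 1: (-7, -4, 11)
  hex 2: (-6, -5, 11)
  hex 3: (-5, -6, 11)
  hex 4: (-4, -7, 11)
  hex 5: (-3, -7, 10)
  hex 6: (-2, -7, 9)
  hex 7: (-1, -7, 8)
  hex 8: (0, -7, 7)
  hex 9: (0, -6, 6)
  hex 10: (0, -5, 5)
  hex 11: (0, -4, 4)
  hex 12: (0, -3, 3)
  hex 13: (-1, -2, 3)
  hex 14: (-2, -1, 3)
  hex 15: (-3, 0, 3)
  hex 16: (-4, 1, 3)
  hex 17: (-5, 1, 4)
  hex 18: (-6, 1, 5)
  hex 19: (-7, 1, 6)
  hex 20: (-8, 1, 7)
  hex 21: (-8, 0, 8)
  hex 22: (-8, -1, 9)
  hex 23: (-8, -2, 10)
Sorted: 24 hexes.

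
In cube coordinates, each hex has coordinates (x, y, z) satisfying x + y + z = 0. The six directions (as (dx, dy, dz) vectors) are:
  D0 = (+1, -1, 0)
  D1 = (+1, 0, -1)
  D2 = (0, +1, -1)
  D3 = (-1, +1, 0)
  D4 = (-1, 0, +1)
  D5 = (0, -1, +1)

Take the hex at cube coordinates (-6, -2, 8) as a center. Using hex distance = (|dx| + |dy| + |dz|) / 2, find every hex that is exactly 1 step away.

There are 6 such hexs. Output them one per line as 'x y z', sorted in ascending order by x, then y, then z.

Walk ring at distance 1 from (-6, -2, 8):
Start at center + D4*1 = (-7, -2, 9)
  hex 0: (-7, -2, 9)
  hex 1: (-6, -3, 9)
  hex 2: (-5, -3, 8)
  hex 3: (-5, -2, 7)
  hex 4: (-6, -1, 7)
  hex 5: (-7, -1, 8)
Sorted: 6 hexes.

Answer: -7 -2 9
-7 -1 8
-6 -3 9
-6 -1 7
-5 -3 8
-5 -2 7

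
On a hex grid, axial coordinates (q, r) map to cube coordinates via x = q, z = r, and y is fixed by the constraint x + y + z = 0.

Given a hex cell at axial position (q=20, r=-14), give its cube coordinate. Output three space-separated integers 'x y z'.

Answer: 20 -6 -14

Derivation:
x = q = 20
z = r = -14
y = -x - z = -(20) - (-14) = -6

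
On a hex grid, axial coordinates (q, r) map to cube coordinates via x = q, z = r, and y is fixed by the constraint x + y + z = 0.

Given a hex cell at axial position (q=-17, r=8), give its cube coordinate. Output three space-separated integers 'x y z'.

x = q = -17
z = r = 8
y = -x - z = -(-17) - (8) = 9

Answer: -17 9 8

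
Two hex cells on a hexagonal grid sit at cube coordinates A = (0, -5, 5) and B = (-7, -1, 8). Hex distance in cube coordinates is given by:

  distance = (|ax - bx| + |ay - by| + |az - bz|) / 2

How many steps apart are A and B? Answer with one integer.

|ax - bx| = |0 - (-7)| = 7
|ay - by| = |-5 - (-1)| = 4
|az - bz| = |5 - 8| = 3
distance = (7 + 4 + 3) / 2 = 14 / 2 = 7

Answer: 7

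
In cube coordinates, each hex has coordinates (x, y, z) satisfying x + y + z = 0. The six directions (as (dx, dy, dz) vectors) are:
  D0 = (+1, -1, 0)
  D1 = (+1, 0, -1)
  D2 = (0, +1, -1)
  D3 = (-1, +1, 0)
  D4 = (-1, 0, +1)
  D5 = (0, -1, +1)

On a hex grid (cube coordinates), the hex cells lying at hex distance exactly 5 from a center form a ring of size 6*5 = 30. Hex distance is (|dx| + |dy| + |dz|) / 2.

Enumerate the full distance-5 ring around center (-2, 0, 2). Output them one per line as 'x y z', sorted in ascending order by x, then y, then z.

Walk ring at distance 5 from (-2, 0, 2):
Start at center + D4*5 = (-7, 0, 7)
  hex 0: (-7, 0, 7)
  hex 1: (-6, -1, 7)
  hex 2: (-5, -2, 7)
  hex 3: (-4, -3, 7)
  hex 4: (-3, -4, 7)
  hex 5: (-2, -5, 7)
  hex 6: (-1, -5, 6)
  hex 7: (0, -5, 5)
  hex 8: (1, -5, 4)
  hex 9: (2, -5, 3)
  hex 10: (3, -5, 2)
  hex 11: (3, -4, 1)
  hex 12: (3, -3, 0)
  hex 13: (3, -2, -1)
  hex 14: (3, -1, -2)
  hex 15: (3, 0, -3)
  hex 16: (2, 1, -3)
  hex 17: (1, 2, -3)
  hex 18: (0, 3, -3)
  hex 19: (-1, 4, -3)
  hex 20: (-2, 5, -3)
  hex 21: (-3, 5, -2)
  hex 22: (-4, 5, -1)
  hex 23: (-5, 5, 0)
  hex 24: (-6, 5, 1)
  hex 25: (-7, 5, 2)
  hex 26: (-7, 4, 3)
  hex 27: (-7, 3, 4)
  hex 28: (-7, 2, 5)
  hex 29: (-7, 1, 6)
Sorted: 30 hexes.

Answer: -7 0 7
-7 1 6
-7 2 5
-7 3 4
-7 4 3
-7 5 2
-6 -1 7
-6 5 1
-5 -2 7
-5 5 0
-4 -3 7
-4 5 -1
-3 -4 7
-3 5 -2
-2 -5 7
-2 5 -3
-1 -5 6
-1 4 -3
0 -5 5
0 3 -3
1 -5 4
1 2 -3
2 -5 3
2 1 -3
3 -5 2
3 -4 1
3 -3 0
3 -2 -1
3 -1 -2
3 0 -3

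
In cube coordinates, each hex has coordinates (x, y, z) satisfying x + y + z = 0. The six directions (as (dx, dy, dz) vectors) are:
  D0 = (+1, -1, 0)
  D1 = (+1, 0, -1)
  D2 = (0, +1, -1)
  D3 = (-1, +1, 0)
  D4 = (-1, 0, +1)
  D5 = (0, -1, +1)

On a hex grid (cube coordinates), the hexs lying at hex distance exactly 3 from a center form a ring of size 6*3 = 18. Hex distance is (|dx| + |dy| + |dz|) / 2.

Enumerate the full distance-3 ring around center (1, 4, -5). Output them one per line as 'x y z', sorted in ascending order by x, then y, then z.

Walk ring at distance 3 from (1, 4, -5):
Start at center + D4*3 = (-2, 4, -2)
  hex 0: (-2, 4, -2)
  hex 1: (-1, 3, -2)
  hex 2: (0, 2, -2)
  hex 3: (1, 1, -2)
  hex 4: (2, 1, -3)
  hex 5: (3, 1, -4)
  hex 6: (4, 1, -5)
  hex 7: (4, 2, -6)
  hex 8: (4, 3, -7)
  hex 9: (4, 4, -8)
  hex 10: (3, 5, -8)
  hex 11: (2, 6, -8)
  hex 12: (1, 7, -8)
  hex 13: (0, 7, -7)
  hex 14: (-1, 7, -6)
  hex 15: (-2, 7, -5)
  hex 16: (-2, 6, -4)
  hex 17: (-2, 5, -3)
Sorted: 18 hexes.

Answer: -2 4 -2
-2 5 -3
-2 6 -4
-2 7 -5
-1 3 -2
-1 7 -6
0 2 -2
0 7 -7
1 1 -2
1 7 -8
2 1 -3
2 6 -8
3 1 -4
3 5 -8
4 1 -5
4 2 -6
4 3 -7
4 4 -8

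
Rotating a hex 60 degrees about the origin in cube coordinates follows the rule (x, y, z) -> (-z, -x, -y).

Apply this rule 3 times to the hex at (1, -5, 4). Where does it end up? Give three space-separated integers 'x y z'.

Start: (1, -5, 4)
Step 1: (1, -5, 4) -> (-(4), -(1), -(-5)) = (-4, -1, 5)
Step 2: (-4, -1, 5) -> (-(5), -(-4), -(-1)) = (-5, 4, 1)
Step 3: (-5, 4, 1) -> (-(1), -(-5), -(4)) = (-1, 5, -4)

Answer: -1 5 -4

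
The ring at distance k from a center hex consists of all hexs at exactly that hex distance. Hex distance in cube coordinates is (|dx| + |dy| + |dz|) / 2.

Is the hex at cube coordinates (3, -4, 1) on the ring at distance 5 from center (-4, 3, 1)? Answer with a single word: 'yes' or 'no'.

Answer: no

Derivation:
|px - cx| = |3 - (-4)| = 7
|py - cy| = |-4 - 3| = 7
|pz - cz| = |1 - 1| = 0
distance = (7+7+0)/2 = 14/2 = 7
radius = 5; distance != radius -> no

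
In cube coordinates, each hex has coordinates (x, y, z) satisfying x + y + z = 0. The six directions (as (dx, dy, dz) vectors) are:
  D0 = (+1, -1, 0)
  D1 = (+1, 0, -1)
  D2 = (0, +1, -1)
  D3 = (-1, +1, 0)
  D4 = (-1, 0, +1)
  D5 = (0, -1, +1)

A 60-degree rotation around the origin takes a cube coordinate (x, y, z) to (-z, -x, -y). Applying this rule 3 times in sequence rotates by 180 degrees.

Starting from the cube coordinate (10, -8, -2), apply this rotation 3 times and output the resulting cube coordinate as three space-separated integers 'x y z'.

Answer: -10 8 2

Derivation:
Start: (10, -8, -2)
Step 1: (10, -8, -2) -> (-(-2), -(10), -(-8)) = (2, -10, 8)
Step 2: (2, -10, 8) -> (-(8), -(2), -(-10)) = (-8, -2, 10)
Step 3: (-8, -2, 10) -> (-(10), -(-8), -(-2)) = (-10, 8, 2)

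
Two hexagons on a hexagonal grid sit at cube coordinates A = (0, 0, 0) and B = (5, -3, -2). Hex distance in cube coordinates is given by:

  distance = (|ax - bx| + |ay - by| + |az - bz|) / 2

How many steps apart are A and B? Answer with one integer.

|ax - bx| = |0 - 5| = 5
|ay - by| = |0 - (-3)| = 3
|az - bz| = |0 - (-2)| = 2
distance = (5 + 3 + 2) / 2 = 10 / 2 = 5

Answer: 5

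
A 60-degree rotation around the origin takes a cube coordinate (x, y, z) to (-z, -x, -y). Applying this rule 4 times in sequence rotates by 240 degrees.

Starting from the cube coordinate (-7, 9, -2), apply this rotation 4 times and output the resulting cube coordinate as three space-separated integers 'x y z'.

Start: (-7, 9, -2)
Step 1: (-7, 9, -2) -> (-(-2), -(-7), -(9)) = (2, 7, -9)
Step 2: (2, 7, -9) -> (-(-9), -(2), -(7)) = (9, -2, -7)
Step 3: (9, -2, -7) -> (-(-7), -(9), -(-2)) = (7, -9, 2)
Step 4: (7, -9, 2) -> (-(2), -(7), -(-9)) = (-2, -7, 9)

Answer: -2 -7 9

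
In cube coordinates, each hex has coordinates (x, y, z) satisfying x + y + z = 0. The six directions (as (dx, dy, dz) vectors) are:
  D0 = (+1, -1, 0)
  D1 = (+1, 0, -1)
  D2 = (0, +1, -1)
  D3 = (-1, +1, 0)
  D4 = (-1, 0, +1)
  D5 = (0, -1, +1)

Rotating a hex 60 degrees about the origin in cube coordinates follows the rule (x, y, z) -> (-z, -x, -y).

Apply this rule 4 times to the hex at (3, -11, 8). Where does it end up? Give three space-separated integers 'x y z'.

Start: (3, -11, 8)
Step 1: (3, -11, 8) -> (-(8), -(3), -(-11)) = (-8, -3, 11)
Step 2: (-8, -3, 11) -> (-(11), -(-8), -(-3)) = (-11, 8, 3)
Step 3: (-11, 8, 3) -> (-(3), -(-11), -(8)) = (-3, 11, -8)
Step 4: (-3, 11, -8) -> (-(-8), -(-3), -(11)) = (8, 3, -11)

Answer: 8 3 -11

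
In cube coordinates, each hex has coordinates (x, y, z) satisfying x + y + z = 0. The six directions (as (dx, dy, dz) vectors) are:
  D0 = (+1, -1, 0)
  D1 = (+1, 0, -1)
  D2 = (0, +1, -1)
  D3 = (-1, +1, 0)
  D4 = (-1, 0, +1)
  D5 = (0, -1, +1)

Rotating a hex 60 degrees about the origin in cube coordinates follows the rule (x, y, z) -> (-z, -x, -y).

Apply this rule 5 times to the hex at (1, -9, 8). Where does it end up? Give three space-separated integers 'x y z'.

Start: (1, -9, 8)
Step 1: (1, -9, 8) -> (-(8), -(1), -(-9)) = (-8, -1, 9)
Step 2: (-8, -1, 9) -> (-(9), -(-8), -(-1)) = (-9, 8, 1)
Step 3: (-9, 8, 1) -> (-(1), -(-9), -(8)) = (-1, 9, -8)
Step 4: (-1, 9, -8) -> (-(-8), -(-1), -(9)) = (8, 1, -9)
Step 5: (8, 1, -9) -> (-(-9), -(8), -(1)) = (9, -8, -1)

Answer: 9 -8 -1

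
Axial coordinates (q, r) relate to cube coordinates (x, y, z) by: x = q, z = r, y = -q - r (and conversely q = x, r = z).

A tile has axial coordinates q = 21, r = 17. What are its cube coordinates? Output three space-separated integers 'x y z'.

x = q = 21
z = r = 17
y = -x - z = -(21) - (17) = -38

Answer: 21 -38 17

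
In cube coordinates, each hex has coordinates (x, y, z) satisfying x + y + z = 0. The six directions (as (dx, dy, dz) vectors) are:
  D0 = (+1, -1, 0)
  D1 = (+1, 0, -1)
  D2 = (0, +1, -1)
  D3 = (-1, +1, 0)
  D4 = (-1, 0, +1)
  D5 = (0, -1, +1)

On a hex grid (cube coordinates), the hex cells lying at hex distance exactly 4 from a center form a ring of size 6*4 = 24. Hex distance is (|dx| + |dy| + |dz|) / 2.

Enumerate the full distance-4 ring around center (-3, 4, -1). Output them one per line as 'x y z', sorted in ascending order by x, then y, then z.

Walk ring at distance 4 from (-3, 4, -1):
Start at center + D4*4 = (-7, 4, 3)
  hex 0: (-7, 4, 3)
  hex 1: (-6, 3, 3)
  hex 2: (-5, 2, 3)
  hex 3: (-4, 1, 3)
  hex 4: (-3, 0, 3)
  hex 5: (-2, 0, 2)
  hex 6: (-1, 0, 1)
  hex 7: (0, 0, 0)
  hex 8: (1, 0, -1)
  hex 9: (1, 1, -2)
  hex 10: (1, 2, -3)
  hex 11: (1, 3, -4)
  hex 12: (1, 4, -5)
  hex 13: (0, 5, -5)
  hex 14: (-1, 6, -5)
  hex 15: (-2, 7, -5)
  hex 16: (-3, 8, -5)
  hex 17: (-4, 8, -4)
  hex 18: (-5, 8, -3)
  hex 19: (-6, 8, -2)
  hex 20: (-7, 8, -1)
  hex 21: (-7, 7, 0)
  hex 22: (-7, 6, 1)
  hex 23: (-7, 5, 2)
Sorted: 24 hexes.

Answer: -7 4 3
-7 5 2
-7 6 1
-7 7 0
-7 8 -1
-6 3 3
-6 8 -2
-5 2 3
-5 8 -3
-4 1 3
-4 8 -4
-3 0 3
-3 8 -5
-2 0 2
-2 7 -5
-1 0 1
-1 6 -5
0 0 0
0 5 -5
1 0 -1
1 1 -2
1 2 -3
1 3 -4
1 4 -5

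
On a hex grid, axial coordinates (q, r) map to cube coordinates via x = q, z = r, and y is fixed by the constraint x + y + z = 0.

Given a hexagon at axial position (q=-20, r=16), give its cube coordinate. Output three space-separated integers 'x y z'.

Answer: -20 4 16

Derivation:
x = q = -20
z = r = 16
y = -x - z = -(-20) - (16) = 4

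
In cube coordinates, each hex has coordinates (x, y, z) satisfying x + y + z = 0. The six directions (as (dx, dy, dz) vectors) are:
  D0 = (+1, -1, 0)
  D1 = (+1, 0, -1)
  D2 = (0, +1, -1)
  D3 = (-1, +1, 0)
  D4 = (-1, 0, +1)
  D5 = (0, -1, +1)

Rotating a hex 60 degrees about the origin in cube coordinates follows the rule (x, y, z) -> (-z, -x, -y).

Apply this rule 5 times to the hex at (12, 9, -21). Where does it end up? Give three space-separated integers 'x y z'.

Answer: -9 21 -12

Derivation:
Start: (12, 9, -21)
Step 1: (12, 9, -21) -> (-(-21), -(12), -(9)) = (21, -12, -9)
Step 2: (21, -12, -9) -> (-(-9), -(21), -(-12)) = (9, -21, 12)
Step 3: (9, -21, 12) -> (-(12), -(9), -(-21)) = (-12, -9, 21)
Step 4: (-12, -9, 21) -> (-(21), -(-12), -(-9)) = (-21, 12, 9)
Step 5: (-21, 12, 9) -> (-(9), -(-21), -(12)) = (-9, 21, -12)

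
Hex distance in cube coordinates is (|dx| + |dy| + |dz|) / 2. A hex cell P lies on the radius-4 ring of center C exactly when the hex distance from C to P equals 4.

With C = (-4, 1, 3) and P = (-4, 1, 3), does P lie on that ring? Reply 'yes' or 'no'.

Answer: no

Derivation:
|px - cx| = |-4 - (-4)| = 0
|py - cy| = |1 - 1| = 0
|pz - cz| = |3 - 3| = 0
distance = (0+0+0)/2 = 0/2 = 0
radius = 4; distance != radius -> no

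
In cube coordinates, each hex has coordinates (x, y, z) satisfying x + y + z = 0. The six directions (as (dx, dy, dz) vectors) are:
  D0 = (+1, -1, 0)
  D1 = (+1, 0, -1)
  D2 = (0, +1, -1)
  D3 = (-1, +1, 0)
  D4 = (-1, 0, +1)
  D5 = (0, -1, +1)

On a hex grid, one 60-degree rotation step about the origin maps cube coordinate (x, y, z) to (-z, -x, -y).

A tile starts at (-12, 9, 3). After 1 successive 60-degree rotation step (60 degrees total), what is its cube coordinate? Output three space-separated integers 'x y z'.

Start: (-12, 9, 3)
Step 1: (-12, 9, 3) -> (-(3), -(-12), -(9)) = (-3, 12, -9)

Answer: -3 12 -9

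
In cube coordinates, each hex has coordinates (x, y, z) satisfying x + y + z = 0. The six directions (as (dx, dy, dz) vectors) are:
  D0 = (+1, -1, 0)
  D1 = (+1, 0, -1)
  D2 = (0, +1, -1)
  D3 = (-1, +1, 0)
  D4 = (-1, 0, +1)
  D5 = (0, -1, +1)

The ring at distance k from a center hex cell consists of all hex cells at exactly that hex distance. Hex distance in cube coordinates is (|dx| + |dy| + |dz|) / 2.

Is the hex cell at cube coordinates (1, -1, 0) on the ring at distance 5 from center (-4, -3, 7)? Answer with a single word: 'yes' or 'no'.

Answer: no

Derivation:
|px - cx| = |1 - (-4)| = 5
|py - cy| = |-1 - (-3)| = 2
|pz - cz| = |0 - 7| = 7
distance = (5+2+7)/2 = 14/2 = 7
radius = 5; distance != radius -> no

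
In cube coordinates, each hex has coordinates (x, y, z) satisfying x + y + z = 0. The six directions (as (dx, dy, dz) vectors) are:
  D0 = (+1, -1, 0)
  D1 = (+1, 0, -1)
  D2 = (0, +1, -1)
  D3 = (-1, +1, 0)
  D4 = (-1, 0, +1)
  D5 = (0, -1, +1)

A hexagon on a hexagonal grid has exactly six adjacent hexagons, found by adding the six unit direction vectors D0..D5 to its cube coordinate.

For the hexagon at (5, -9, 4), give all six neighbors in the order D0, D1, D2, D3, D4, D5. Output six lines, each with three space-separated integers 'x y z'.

Center: (5, -9, 4). Add each direction:
  D0: (5, -9, 4) + (1, -1, 0) = (6, -10, 4)
  D1: (5, -9, 4) + (1, 0, -1) = (6, -9, 3)
  D2: (5, -9, 4) + (0, 1, -1) = (5, -8, 3)
  D3: (5, -9, 4) + (-1, 1, 0) = (4, -8, 4)
  D4: (5, -9, 4) + (-1, 0, 1) = (4, -9, 5)
  D5: (5, -9, 4) + (0, -1, 1) = (5, -10, 5)

Answer: 6 -10 4
6 -9 3
5 -8 3
4 -8 4
4 -9 5
5 -10 5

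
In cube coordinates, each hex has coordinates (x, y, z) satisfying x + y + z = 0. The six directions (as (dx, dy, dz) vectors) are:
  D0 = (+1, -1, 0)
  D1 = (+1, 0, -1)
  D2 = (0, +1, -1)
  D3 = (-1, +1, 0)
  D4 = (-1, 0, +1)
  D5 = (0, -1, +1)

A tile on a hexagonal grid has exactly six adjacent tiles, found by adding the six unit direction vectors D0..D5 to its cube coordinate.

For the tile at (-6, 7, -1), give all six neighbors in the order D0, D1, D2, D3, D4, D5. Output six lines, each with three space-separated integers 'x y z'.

Center: (-6, 7, -1). Add each direction:
  D0: (-6, 7, -1) + (1, -1, 0) = (-5, 6, -1)
  D1: (-6, 7, -1) + (1, 0, -1) = (-5, 7, -2)
  D2: (-6, 7, -1) + (0, 1, -1) = (-6, 8, -2)
  D3: (-6, 7, -1) + (-1, 1, 0) = (-7, 8, -1)
  D4: (-6, 7, -1) + (-1, 0, 1) = (-7, 7, 0)
  D5: (-6, 7, -1) + (0, -1, 1) = (-6, 6, 0)

Answer: -5 6 -1
-5 7 -2
-6 8 -2
-7 8 -1
-7 7 0
-6 6 0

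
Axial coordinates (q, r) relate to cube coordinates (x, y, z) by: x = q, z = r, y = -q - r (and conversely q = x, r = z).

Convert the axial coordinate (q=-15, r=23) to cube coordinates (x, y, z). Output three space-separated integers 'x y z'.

x = q = -15
z = r = 23
y = -x - z = -(-15) - (23) = -8

Answer: -15 -8 23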